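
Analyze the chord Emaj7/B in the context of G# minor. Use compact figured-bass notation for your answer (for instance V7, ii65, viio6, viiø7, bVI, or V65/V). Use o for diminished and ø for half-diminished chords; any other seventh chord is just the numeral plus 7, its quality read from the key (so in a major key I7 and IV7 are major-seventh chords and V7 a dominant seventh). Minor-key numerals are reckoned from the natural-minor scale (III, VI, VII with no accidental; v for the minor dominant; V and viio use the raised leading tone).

VI43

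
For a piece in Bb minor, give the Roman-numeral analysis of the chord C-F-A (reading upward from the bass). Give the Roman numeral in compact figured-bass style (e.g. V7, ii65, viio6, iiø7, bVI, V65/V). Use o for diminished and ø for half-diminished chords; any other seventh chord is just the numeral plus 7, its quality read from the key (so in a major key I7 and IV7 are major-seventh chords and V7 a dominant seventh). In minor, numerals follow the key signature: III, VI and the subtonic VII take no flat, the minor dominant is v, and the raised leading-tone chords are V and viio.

V64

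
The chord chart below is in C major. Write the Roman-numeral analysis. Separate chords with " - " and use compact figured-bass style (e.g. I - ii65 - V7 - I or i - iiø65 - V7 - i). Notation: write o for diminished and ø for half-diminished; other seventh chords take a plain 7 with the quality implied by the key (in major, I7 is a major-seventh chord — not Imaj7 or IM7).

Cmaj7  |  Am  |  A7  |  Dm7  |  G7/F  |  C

Cmaj7 has root C, degree 1 in C major, so I7.
Am: root A is the submediant; minor triad there is vi.
A7: a dominant seventh chord on A, the applied dominant of ii → V7/ii.
Dm7: minor seventh chord on D = scale degree 2 → ii7.
G7/F: dominant seventh chord on G = scale degree 5 → V42.
C: root C is the tonic; major triad there is I.

I7 - vi - V7/ii - ii7 - V42 - I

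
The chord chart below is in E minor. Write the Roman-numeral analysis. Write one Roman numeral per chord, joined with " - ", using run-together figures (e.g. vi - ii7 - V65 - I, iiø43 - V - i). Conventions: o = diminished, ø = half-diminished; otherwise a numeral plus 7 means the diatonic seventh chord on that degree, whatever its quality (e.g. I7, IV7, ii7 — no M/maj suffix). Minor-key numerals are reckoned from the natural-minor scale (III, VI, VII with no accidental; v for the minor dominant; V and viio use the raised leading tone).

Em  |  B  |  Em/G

Em: root E is the tonic; minor triad there is i.
B has root B, degree 5 in E minor, so V.
Em/G: minor triad on E = scale degree 1 → i6.

i - V - i6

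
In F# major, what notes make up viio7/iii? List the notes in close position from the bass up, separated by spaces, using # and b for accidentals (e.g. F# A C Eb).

G## B# D# F#

The slash marks an applied leading-tone chord: viio of iii. In F# major, iii is A#, so the leading tone to it is G##, a half step below.
Building a fully diminished seventh chord on G## gives G##-B#-D#-F#.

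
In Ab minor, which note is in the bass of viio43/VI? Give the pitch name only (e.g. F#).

Bbb

The applied chord viio43/VI is rooted on Eb: Eb-Gb-Bbb-Dbb.
The figure 43 means second inversion — the fifth is in the bass.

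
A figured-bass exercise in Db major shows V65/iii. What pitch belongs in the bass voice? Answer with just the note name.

E

The applied chord V65/iii is rooted on C: C-E-G-Bb.
The figure 65 means first inversion — the third is in the bass.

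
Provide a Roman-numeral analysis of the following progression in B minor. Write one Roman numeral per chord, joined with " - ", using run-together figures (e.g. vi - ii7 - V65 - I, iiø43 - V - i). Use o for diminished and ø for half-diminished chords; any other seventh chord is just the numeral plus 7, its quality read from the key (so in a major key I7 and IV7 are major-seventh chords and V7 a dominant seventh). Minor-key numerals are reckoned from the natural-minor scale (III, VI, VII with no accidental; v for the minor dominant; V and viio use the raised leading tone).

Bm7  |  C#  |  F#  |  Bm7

i7 - V/V - V - i7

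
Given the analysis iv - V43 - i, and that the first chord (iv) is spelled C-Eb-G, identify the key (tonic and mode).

G minor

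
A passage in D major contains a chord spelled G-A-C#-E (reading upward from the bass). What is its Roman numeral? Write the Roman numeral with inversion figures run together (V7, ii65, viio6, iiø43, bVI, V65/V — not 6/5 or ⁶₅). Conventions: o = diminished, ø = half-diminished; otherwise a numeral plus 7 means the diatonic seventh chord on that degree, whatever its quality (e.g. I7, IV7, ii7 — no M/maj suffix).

The pitches A-C#-E-G form a dominant seventh chord rooted on A.
A is scale degree 5 in D major, and a dominant seventh chord on that degree is written V7.
With G in the bass the chord is in third inversion, so the figured bass is 42.

V42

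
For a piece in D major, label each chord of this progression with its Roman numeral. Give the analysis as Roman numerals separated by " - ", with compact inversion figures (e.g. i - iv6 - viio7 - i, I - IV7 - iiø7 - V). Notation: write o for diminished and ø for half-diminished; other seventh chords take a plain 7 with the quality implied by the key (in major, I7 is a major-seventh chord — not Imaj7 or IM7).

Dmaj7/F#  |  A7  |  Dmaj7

Dmaj7/F#: major seventh chord on D = scale degree 1 → I65.
A7 has root A, degree 5 in D major, so V7.
Dmaj7 has root D, degree 1 in D major, so I7.

I65 - V7 - I7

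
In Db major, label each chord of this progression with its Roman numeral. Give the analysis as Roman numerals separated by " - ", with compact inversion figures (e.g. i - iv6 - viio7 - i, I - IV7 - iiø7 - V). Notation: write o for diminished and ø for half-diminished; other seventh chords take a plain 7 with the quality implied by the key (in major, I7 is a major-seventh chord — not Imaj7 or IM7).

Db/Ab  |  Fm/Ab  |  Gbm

Db/Ab: major triad on Db = scale degree 1 → I64.
Fm/Ab has root F, degree 3 in Db major, so iii6.
Gbm: Gb with this quality isn't in the key; it's iv, borrowed from the parallel minor.

I64 - iii6 - iv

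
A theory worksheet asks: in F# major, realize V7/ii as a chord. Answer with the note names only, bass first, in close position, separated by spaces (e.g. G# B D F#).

D# F## A# C#

V7/ii is a secondary dominant — the dominant seventh of ii. ii in F# major is G#, so the applied chord's root is D#, a perfect fifth above.
Building a dominant seventh chord on D# gives D#-F##-A#-C#.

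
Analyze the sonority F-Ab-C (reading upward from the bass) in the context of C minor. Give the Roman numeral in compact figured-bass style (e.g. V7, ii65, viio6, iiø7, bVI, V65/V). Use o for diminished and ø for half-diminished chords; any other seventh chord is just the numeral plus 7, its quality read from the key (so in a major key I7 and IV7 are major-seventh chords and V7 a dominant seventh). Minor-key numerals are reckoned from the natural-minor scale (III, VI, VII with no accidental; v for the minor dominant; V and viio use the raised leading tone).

iv

The pitches F-Ab-C form a minor triad rooted on F.
In C minor, F is the subdominant; the diatonic minor triad there is iv.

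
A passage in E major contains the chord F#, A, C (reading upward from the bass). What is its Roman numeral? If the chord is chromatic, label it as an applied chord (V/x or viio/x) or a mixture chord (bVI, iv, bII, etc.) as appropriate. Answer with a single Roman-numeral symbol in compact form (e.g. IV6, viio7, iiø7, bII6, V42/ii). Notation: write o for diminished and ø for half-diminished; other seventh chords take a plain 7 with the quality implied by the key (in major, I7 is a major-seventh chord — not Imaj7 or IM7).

Stacked in thirds the chord is F#-A-C: a diminished triad on F#.
F# is the second degree of E major. This is the diminished supertonic triad, borrowed from the parallel minor.

iio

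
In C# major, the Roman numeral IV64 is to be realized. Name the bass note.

IV in C# major has root F#; the chord is F#-A#-C#.
The figure 64 means second inversion — the fifth is in the bass.

C#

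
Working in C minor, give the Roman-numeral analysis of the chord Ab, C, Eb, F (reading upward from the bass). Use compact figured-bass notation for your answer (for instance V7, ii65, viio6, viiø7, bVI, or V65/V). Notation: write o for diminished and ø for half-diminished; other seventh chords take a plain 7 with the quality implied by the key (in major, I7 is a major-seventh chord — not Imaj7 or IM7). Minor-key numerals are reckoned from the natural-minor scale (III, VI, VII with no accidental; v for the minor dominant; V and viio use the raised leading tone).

iv65

Stacked in thirds the chord is F-Ab-C-Eb: a minor seventh chord on F.
F is scale degree 4 in C minor, and a minor seventh chord on that degree is written iv7.
With Ab in the bass the chord is in first inversion, so the figured bass is 65.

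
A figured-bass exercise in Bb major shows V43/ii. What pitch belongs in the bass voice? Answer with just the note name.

The applied chord V43/ii is rooted on G: G-B-D-F.
The figure 43 means second inversion — the fifth is in the bass.

D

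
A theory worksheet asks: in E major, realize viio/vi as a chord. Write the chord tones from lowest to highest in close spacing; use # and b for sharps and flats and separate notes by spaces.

B# D# F#

The slash marks an applied leading-tone chord: viio of vi. In E major, vi is C#, so the leading tone to it is B#, a half step below.
Building a diminished triad on B# gives B#-D#-F#.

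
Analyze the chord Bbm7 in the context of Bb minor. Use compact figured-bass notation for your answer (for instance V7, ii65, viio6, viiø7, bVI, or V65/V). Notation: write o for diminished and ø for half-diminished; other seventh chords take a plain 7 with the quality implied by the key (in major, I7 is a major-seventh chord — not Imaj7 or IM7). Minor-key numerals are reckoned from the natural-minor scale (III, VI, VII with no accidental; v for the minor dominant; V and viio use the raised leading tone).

i7

Stacked in thirds the chord is Bb-Db-F-Ab: a minor seventh chord on Bb.
Bb is scale degree 1 in Bb minor, and a minor seventh chord on that degree is written i7.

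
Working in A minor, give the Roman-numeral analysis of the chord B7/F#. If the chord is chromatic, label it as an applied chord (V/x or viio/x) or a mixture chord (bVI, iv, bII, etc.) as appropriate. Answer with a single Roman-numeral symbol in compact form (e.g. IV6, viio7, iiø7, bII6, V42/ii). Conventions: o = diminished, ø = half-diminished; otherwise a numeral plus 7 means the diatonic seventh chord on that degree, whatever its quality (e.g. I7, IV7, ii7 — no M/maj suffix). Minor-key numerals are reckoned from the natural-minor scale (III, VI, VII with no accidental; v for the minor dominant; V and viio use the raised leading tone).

Stacked in thirds the chord is B-D#-F#-A: a dominant seventh chord on B.
B is not a diatonic chord root with this quality in A minor, but it lies a perfect fifth above E (V), so the chord functions as an applied dominant of V.
With F# in the bass the chord is in second inversion, so the figured bass is 43.

V43/V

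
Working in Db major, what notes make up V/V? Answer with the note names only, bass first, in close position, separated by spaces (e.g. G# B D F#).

Eb G Bb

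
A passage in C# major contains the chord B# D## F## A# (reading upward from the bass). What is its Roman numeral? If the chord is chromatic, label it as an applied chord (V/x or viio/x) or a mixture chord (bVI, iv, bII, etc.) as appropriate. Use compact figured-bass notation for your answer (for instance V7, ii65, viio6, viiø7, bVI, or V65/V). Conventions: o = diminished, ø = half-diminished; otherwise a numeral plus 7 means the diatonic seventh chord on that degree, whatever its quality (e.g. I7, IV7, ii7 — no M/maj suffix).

V7/iii

Stacked in thirds the chord is B#-D##-F##-A#: a dominant seventh chord on B#.
B# is not a diatonic chord root with this quality in C# major, but it lies a perfect fifth above E# (iii), so the chord functions as an applied dominant of iii.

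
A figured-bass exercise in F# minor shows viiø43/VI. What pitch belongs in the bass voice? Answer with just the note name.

G

The applied chord viiø43/VI is rooted on C#: C#-E-G-B.
The figure 43 means second inversion — the fifth is in the bass.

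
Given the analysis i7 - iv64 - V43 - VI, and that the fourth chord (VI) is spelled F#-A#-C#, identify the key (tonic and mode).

A# minor

VI is given as F#-A#-C# — a major triad with root F#.
Counting down 5 scale steps from F# places the tonic on A#; a major triad on degree 6 is diatonic only in minor.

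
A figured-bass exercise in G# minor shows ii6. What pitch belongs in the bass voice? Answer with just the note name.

C#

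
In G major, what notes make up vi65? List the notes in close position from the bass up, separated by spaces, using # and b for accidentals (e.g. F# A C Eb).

In G major, the submediant is E, and the diatonic chord built there is a minor seventh chord.
That chord is spelled E-G-B-D.
The figured bass 65 indicates first inversion, placing the third (G) in the bass: G-B-D-E.

G B D E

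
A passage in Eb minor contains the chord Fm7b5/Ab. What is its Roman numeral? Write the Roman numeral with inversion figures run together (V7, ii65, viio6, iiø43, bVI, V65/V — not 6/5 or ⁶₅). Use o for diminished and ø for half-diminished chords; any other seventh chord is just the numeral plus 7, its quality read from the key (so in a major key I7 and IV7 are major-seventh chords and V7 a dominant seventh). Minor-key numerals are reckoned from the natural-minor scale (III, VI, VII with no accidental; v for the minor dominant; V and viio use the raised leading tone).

iiø65

The pitches F-Ab-Cb-Eb form a half-diminished seventh chord rooted on F.
F is scale degree 2 in Eb minor, and a half-diminished seventh chord on that degree is written iiø7.
With Ab in the bass the chord is in first inversion, so the figured bass is 65.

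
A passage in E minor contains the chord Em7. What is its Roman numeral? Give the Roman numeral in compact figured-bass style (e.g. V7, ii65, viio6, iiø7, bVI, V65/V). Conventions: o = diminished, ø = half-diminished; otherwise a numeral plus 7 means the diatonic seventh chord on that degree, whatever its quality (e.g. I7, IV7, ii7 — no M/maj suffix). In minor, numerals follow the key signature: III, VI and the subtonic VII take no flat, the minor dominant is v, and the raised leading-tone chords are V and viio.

i7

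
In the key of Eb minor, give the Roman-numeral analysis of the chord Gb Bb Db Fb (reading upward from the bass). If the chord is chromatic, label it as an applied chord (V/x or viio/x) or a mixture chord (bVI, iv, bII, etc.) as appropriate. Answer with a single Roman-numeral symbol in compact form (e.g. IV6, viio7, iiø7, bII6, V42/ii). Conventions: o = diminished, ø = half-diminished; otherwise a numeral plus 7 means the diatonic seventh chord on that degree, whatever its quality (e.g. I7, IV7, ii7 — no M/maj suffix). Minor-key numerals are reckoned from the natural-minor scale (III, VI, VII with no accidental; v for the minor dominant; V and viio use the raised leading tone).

Stacked in thirds the chord is Gb-Bb-Db-Fb: a dominant seventh chord on Gb.
Gb is not a diatonic chord root with this quality in Eb minor, but it lies a perfect fifth above Cb (VI), so the chord functions as an applied dominant of VI.

V7/VI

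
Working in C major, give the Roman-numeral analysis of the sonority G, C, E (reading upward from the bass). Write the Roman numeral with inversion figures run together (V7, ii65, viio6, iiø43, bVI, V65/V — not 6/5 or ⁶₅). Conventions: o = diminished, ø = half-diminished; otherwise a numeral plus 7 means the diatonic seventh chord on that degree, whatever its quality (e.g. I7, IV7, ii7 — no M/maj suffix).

Stacked in thirds the chord is C-E-G: a major triad on C.
In C major, C is the tonic; the diatonic major triad there is I.
With G in the bass the chord is in second inversion, so the figured bass is 64.

I64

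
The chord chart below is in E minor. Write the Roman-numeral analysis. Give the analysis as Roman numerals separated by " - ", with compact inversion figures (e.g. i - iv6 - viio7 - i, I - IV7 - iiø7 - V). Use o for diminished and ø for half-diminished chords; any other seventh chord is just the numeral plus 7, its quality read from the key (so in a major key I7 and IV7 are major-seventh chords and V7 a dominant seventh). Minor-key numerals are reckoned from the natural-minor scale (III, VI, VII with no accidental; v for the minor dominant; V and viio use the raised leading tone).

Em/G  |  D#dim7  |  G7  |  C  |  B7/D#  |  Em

i6 - viio7 - V7/VI - VI - V65 - i

Em/G has root E, degree 1 in E minor, so i6.
D#dim7: root D# is the leading tone; fully diminished seventh chord there is viio7.
G7: a dominant seventh chord on G, the applied dominant of VI → V7/VI.
C: root C is the submediant; major triad there is VI.
B7/D#: root B is the dominant; dominant seventh chord there is V65.
Em: minor triad on E = scale degree 1 → i.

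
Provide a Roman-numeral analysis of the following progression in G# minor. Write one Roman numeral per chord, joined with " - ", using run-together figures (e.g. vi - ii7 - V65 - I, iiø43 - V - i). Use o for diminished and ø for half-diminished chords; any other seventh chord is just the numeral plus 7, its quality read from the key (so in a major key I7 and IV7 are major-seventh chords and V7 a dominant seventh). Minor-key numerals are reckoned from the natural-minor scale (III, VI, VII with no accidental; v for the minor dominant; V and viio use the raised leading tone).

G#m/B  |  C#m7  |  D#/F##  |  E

G#m/B has root G#, degree 1 in G# minor, so i6.
C#m7: root C# is the subdominant; minor seventh chord there is iv7.
D#/F##: major triad on D# = scale degree 5 → V6.
E: root E is the submediant; major triad there is VI.

i6 - iv7 - V6 - VI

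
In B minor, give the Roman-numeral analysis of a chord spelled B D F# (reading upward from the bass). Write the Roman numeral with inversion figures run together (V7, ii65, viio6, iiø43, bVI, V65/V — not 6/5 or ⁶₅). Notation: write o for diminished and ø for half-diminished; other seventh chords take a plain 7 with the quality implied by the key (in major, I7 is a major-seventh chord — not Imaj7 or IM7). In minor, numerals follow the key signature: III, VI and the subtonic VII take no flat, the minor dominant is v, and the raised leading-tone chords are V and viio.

The pitches B-D-F# form a minor triad rooted on B.
In B minor, B is the tonic; the diatonic minor triad there is i.

i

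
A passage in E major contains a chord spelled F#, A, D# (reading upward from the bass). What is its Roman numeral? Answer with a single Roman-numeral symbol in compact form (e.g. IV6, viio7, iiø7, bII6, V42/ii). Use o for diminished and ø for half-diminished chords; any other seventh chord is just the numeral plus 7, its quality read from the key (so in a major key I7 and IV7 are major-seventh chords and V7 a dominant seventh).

viio6

The pitches D#-F#-A form a diminished triad rooted on D#.
In E major, D# is the leading tone; the diatonic diminished triad there is viio.
With F# in the bass the chord is in first inversion, so the figured bass is 6.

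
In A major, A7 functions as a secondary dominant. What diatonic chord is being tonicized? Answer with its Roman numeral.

IV

The chord is a dominant seventh chord on A.
A dominant resolves down a perfect fifth: A → D. In A major, D is scale degree 4, i.e. IV.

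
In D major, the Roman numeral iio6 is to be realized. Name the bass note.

G

iio in D major has root E; the chord is E-G-Bb.
The figure 6 means first inversion — the third is in the bass.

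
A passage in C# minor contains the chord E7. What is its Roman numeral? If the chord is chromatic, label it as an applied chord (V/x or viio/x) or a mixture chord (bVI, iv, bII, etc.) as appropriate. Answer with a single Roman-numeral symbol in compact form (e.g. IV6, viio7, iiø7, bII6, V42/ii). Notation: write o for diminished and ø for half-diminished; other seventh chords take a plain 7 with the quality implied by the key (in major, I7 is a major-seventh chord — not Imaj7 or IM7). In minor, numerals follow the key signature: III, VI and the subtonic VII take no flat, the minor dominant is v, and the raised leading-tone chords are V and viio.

Stacked in thirds the chord is E-G#-B-D: a dominant seventh chord on E.
E is not a diatonic chord root with this quality in C# minor, but it lies a perfect fifth above A (VI), so the chord functions as an applied dominant of VI.

V7/VI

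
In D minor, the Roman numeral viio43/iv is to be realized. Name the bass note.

C

The applied chord viio43/iv is rooted on F#: F#-A-C-Eb.
The figure 43 means second inversion — the fifth is in the bass.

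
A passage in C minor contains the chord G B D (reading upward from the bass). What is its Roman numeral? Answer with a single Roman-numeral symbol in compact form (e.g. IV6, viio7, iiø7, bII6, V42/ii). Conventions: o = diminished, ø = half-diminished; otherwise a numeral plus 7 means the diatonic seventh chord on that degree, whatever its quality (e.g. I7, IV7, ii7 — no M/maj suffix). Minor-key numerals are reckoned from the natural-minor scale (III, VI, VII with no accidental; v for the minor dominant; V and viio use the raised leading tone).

V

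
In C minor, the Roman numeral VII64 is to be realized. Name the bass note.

F

VII in C minor has root Bb; the chord is Bb-D-F.
The figure 64 means second inversion — the fifth is in the bass.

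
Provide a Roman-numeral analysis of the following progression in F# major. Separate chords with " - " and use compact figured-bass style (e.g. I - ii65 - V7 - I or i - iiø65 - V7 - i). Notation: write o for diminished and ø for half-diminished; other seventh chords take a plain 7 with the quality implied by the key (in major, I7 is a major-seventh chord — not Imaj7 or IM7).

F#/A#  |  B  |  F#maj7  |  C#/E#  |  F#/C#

F#/A# has root F#, degree 1 in F# major, so I6.
B: major triad on B = scale degree 4 → IV.
F#maj7 has root F#, degree 1 in F# major, so I7.
C#/E#: root C# is the dominant; major triad there is V6.
F#/C#: root F# is the tonic; major triad there is I64.

I6 - IV - I7 - V6 - I64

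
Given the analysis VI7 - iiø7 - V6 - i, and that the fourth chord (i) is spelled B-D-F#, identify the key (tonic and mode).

i is given as B-D-F# — a minor triad with root B.
If B is scale degree 1 and the mode makes that degree carry a minor triad, the tonic is B and the mode is minor.

B minor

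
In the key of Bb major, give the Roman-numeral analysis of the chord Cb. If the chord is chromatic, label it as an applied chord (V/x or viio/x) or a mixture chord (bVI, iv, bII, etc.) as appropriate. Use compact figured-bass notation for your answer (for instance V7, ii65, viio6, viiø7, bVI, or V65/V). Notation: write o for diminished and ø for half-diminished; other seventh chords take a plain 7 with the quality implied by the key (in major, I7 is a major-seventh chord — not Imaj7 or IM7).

bII

Stacked in thirds the chord is Cb-Eb-Gb: a major triad on Cb.
Cb is the lowered second degree of Bb major (diatonic 2 would be C). This is the Neapolitan chord — a major triad on the lowered second degree.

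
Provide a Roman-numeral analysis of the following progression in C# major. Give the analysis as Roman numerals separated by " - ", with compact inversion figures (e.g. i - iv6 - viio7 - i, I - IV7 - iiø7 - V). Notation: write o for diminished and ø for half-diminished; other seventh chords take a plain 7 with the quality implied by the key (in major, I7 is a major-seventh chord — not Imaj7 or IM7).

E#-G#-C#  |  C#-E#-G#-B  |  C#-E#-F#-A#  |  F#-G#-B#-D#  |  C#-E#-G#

I6 - V7/IV - IV43 - V42 - I

E#-G#-C#: major triad on C# = scale degree 1 → I6.
C#-E#-G#-B: a dominant seventh chord on C#, the applied dominant of IV → V7/IV.
C#-E#-F#-A# has root F#, degree 4 in C# major, so IV43.
F#-G#-B#-D#: dominant seventh chord on G# = scale degree 5 → V42.
C#-E#-G#: root C# is the tonic; major triad there is I.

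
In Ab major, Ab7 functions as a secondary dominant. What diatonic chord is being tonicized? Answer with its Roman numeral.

The chord is a dominant seventh chord on Ab.
A dominant resolves down a perfect fifth: Ab → Db. In Ab major, Db is scale degree 4, i.e. IV.

IV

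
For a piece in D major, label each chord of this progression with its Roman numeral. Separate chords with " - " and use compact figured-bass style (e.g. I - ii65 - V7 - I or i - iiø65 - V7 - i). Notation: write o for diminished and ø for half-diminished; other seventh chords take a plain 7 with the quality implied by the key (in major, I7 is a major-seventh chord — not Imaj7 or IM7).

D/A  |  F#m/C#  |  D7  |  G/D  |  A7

D/A has root D, degree 1 in D major, so I64.
F#m/C# has root F#, degree 3 in D major, so iii64.
D7: a dominant seventh chord on D, the applied dominant of IV → V7/IV.
G/D has root G, degree 4 in D major, so IV64.
A7 has root A, degree 5 in D major, so V7.

I64 - iii64 - V7/IV - IV64 - V7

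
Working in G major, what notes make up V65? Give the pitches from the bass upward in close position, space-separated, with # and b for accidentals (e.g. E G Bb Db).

F# A C D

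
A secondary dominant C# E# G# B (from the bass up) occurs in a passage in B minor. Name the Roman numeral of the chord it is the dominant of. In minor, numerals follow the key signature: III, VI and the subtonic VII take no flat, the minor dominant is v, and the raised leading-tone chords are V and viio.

The chord is a dominant seventh chord on C#.
A dominant resolves down a perfect fifth: C# → F#. In B minor, F# is scale degree 5, i.e. V.

V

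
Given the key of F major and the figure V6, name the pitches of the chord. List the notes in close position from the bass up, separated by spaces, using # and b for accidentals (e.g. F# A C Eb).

In F major, the dominant is C, and the diatonic chord built there is a major triad.
Stacking thirds from C gives C-E-G.
With the 6 figure the chord is in first inversion; from the bass E upward in close position it reads E-G-C.

E G C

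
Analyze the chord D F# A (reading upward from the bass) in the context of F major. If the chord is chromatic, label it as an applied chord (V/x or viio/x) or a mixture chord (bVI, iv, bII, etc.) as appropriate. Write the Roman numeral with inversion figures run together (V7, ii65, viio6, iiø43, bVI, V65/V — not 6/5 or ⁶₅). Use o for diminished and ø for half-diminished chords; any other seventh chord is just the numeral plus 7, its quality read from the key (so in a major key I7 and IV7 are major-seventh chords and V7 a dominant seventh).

The pitches D-F#-A form a major triad rooted on D.
D is not a diatonic chord root with this quality in F major, but it lies a perfect fifth above G (ii), so the chord functions as an applied dominant of ii.

V/ii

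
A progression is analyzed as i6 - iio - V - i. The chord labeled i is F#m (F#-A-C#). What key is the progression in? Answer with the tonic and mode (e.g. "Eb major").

F# minor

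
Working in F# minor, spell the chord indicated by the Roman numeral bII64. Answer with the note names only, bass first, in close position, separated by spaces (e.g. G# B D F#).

Scale degree 2 in F# minor is G#; lowering it a half step gives G. bII64 is the Neapolitan chord — a major triad on the lowered second degree.
So the chord is G-B-D, a major triad.
With the 64 figure the chord is in second inversion; from the bass D upward in close position it reads D-G-B.

D G B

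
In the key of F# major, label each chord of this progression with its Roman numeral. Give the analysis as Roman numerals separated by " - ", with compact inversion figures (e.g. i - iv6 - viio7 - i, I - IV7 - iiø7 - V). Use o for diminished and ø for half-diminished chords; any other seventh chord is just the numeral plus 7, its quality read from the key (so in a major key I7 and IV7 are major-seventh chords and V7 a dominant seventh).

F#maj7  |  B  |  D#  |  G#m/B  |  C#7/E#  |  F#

I7 - IV - V/ii - ii6 - V65 - I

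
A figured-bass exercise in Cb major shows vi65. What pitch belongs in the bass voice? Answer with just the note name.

Cb

vi in Cb major has root Ab; the chord is Ab-Cb-Eb-Gb.
The figure 65 means first inversion — the third is in the bass.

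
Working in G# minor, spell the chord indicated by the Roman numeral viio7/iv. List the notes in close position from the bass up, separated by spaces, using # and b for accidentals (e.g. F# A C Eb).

viio7/iv is a secondary leading-tone chord. The target iv is C# in G# minor; the applied chord is rooted a semitone below, on B#.
Building a fully diminished seventh chord on B# gives B#-D#-F#-A.

B# D# F# A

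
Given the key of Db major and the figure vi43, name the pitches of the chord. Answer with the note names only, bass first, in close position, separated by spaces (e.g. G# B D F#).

The numeral's case and figure indicate a minor seventh chord. In Db major its root, scale degree 6, is Bb.
Stacking thirds from Bb gives Bb-Db-F-Ab.
The figured bass 43 indicates second inversion, placing the fifth (F) in the bass: F-Ab-Bb-Db.

F Ab Bb Db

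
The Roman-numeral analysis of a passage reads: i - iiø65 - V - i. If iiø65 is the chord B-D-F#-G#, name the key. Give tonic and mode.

iiø65 is given as B-D-F#-G# — a half-diminished seventh chord with root G#.
If G# is scale degree 2 and the mode makes that degree carry a half-diminished seventh chord, the tonic is F# and the mode is minor.

F# minor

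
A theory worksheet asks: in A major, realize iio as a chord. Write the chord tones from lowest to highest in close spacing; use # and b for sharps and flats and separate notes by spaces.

Scale degree 2 in A major is B; here the chord built on it is altered to a diminished triad. iio is the diminished supertonic triad, borrowed from the parallel minor.
So the chord is B-D-F, a diminished triad.

B D F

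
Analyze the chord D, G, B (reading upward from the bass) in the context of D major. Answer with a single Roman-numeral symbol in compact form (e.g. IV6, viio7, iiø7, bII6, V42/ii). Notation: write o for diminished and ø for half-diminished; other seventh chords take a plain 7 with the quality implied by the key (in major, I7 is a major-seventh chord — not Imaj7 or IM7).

IV64

The pitches G-B-D form a major triad rooted on G.
G is scale degree 4 in D major, and a major triad on that degree is written IV.
With D in the bass the chord is in second inversion, so the figured bass is 64.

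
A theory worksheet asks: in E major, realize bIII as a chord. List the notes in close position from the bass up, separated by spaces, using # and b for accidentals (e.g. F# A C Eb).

G B D

Scale degree 3 in E major is G#; lowering it a half step gives G. bIII is a major triad on the lowered third degree, borrowed from the parallel minor.
So the chord is G-B-D, a major triad.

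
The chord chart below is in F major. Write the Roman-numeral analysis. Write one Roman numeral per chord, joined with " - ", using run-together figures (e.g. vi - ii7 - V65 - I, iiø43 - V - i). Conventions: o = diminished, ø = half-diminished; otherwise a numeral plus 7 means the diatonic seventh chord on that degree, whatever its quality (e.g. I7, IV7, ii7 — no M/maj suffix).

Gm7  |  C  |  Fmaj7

Gm7: root G is the supertonic; minor seventh chord there is ii7.
C: root C is the dominant; major triad there is V.
Fmaj7: major seventh chord on F = scale degree 1 → I7.

ii7 - V - I7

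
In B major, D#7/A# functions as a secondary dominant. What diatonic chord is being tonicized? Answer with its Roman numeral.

vi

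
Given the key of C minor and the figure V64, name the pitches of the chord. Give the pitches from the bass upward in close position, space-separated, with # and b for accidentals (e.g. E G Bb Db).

D G B

In C minor, scale degree 5 is G. The dominant is major (leading tone raised), so V is a major triad.
Stacking thirds from G gives G-B-D.
With the 64 figure the chord is in second inversion; from the bass D upward in close position it reads D-G-B.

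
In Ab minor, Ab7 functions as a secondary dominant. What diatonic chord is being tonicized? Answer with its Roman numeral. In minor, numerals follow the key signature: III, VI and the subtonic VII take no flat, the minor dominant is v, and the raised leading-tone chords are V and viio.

iv

The chord is a dominant seventh chord on Ab.
A dominant resolves down a perfect fifth: Ab → Db. In Ab minor, Db is scale degree 4, i.e. iv.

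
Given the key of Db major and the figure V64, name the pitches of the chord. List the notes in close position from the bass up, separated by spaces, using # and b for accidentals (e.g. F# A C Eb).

Eb Ab C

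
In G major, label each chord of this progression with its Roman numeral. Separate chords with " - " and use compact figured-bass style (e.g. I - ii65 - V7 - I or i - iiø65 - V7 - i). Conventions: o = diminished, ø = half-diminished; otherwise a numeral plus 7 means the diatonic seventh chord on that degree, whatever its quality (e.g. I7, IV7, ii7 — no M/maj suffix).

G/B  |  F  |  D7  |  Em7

I6 - bVII - V7 - vi7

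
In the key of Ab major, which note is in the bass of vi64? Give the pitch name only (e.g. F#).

C

vi in Ab major has root F; the chord is F-Ab-C.
The figure 64 means second inversion — the fifth is in the bass.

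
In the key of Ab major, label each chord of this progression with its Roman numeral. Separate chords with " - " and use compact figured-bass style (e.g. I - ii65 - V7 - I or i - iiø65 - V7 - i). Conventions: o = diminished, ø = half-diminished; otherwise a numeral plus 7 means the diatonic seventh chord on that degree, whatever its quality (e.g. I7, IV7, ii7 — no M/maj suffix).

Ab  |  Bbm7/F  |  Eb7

I - ii43 - V7

Ab: major triad on Ab = scale degree 1 → I.
Bbm7/F has root Bb, degree 2 in Ab major, so ii43.
Eb7: root Eb is the dominant; dominant seventh chord there is V7.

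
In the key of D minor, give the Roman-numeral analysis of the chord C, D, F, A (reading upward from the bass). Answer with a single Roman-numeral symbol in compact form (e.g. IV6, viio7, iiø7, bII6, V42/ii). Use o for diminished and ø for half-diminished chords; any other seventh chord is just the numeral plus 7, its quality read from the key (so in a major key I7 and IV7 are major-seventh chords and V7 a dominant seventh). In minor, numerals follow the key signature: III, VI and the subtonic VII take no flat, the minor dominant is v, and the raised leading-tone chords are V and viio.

i42

Stacked in thirds the chord is D-F-A-C: a minor seventh chord on D.
D is scale degree 1 in D minor, and a minor seventh chord on that degree is written i7.
With C in the bass the chord is in third inversion, so the figured bass is 42.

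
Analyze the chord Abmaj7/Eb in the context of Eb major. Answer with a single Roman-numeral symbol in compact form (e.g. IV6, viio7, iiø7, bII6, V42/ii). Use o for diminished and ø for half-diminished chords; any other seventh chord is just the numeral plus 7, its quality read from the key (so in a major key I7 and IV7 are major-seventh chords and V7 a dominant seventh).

IV43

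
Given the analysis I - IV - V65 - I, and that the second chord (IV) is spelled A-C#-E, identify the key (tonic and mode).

E major

IV is given as A-C#-E — a major triad with root A.
Counting down 3 scale steps from A places the tonic on E; a major triad on degree 4 is diatonic only in major.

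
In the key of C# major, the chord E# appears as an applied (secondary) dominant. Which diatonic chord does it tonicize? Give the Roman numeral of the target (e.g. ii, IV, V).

The chord is a major triad on E#.
A dominant resolves down a perfect fifth: E# → A#. In C# major, A# is scale degree 6, i.e. vi.

vi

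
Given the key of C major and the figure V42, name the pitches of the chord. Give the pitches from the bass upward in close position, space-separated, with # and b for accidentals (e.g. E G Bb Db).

In C major, the fifth degree is G, and the diatonic chord built there is a dominant seventh chord.
Stacking thirds from G gives G-B-D-F.
With the 42 figure the chord is in third inversion; from the bass F upward in close position it reads F-G-B-D.

F G B D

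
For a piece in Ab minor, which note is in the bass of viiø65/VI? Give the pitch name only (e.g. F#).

Gb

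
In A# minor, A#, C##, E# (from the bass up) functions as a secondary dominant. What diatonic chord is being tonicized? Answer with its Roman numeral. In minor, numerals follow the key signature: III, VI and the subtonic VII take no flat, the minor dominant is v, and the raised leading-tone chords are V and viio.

iv

The chord is a major triad on A#.
A dominant resolves down a perfect fifth: A# → D#. In A# minor, D# is scale degree 4, i.e. iv.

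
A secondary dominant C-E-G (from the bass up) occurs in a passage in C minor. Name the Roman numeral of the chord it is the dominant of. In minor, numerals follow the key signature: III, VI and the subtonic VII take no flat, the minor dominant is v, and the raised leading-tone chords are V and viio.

The chord is a major triad on C.
A dominant resolves down a perfect fifth: C → F. In C minor, F is scale degree 4, i.e. iv.

iv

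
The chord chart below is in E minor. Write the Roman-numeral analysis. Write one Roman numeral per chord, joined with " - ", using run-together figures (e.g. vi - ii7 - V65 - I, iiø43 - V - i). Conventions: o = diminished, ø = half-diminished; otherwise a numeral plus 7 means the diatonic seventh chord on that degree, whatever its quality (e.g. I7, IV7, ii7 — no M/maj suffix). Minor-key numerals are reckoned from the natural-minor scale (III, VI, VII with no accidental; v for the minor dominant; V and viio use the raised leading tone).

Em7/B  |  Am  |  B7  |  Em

Em7/B: root E is the tonic; minor seventh chord there is i43.
Am has root A, degree 4 in E minor, so iv.
B7: root B is the dominant; dominant seventh chord there is V7.
Em: minor triad on E = scale degree 1 → i.

i43 - iv - V7 - i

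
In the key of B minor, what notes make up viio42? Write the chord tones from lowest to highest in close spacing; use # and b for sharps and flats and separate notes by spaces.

G A# C# E

In B minor, the leading-tone chord is built on the raised seventh degree, A#.
Stacking thirds from A# gives A#-C#-E-G.
With the 42 figure the chord is in third inversion; from the bass G upward in close position it reads G-A#-C#-E.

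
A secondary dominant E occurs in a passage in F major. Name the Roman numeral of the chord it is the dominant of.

The chord is a major triad on E.
A dominant resolves down a perfect fifth: E → A. In F major, A is scale degree 3, i.e. iii.

iii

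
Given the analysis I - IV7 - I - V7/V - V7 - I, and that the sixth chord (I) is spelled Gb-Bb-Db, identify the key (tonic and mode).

The chord Gb is a major triad rooted on Gb; its label is I.
If Gb is scale degree 1 and the mode makes that degree carry a major triad, the tonic is Gb and the mode is major.

Gb major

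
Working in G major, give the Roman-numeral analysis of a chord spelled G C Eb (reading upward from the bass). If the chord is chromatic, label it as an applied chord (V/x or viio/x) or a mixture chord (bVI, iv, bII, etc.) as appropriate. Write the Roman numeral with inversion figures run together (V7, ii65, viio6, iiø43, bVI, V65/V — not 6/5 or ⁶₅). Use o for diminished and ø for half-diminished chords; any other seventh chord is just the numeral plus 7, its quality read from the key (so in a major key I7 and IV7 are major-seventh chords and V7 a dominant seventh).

The pitches C-Eb-G form a minor triad rooted on C.
C is the fourth degree of G major. This is the minor subdominant, borrowed from the parallel minor.
With G in the bass the chord is in second inversion, so the figured bass is 64.

iv64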